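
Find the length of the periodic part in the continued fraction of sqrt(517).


Run the CF algorithm for sqrt(517).
a_0 = floor(sqrt(517)) = 22; set m_0=0, q_0=1.
Recurrence: m' = q*a - m,  q' = (d - m'^2)/q,  a' = floor((a_0 + m')/q').
  step 1: m=22, q=33, a=1
  step 2: m=11, q=12, a=2
  step 3: m=13, q=29, a=1
  step 4: m=16, q=9, a=4
  step 5: m=20, q=13, a=3
  step 6: m=19, q=12, a=3
  step 7: m=17, q=19, a=2
  step 8: m=21, q=4, a=10
  step 9: m=19, q=39, a=1
  step 10: m=20, q=3, a=14
  step 11: m=22, q=11, a=4
  step 12: m=22, q=3, a=14
  step 13: m=20, q=39, a=1
  step 14: m=19, q=4, a=10
  step 15: m=21, q=19, a=2
  step 16: m=17, q=12, a=3
  step 17: m=19, q=13, a=3
  step 18: m=20, q=9, a=4
  step 19: m=16, q=29, a=1
  step 20: m=13, q=12, a=2
  step 21: m=11, q=33, a=1
  step 22: m=22, q=1, a=44
a_22 = 2*a_0 = 44, so the period closes here.
sqrt(517) = [22; 1, 2, 1, 4, 3, 3, 2, 10, 1, 14, 4, 14, 1, 10, 2, 3, 3, 4, 1, 2, 1, 44]
Period length = 22

22


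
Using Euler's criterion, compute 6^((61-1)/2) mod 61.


p = 61 is prime and the exponent is (p-1)/2 = 30, so by Euler's criterion 6^30 = (6/61) = +1 or -1 mod 61.
Compute by square-and-multiply:
  30 = 16 + 8 + 4 + 2 (binary 11110)
  Repeated squaring mod 61: 6^1 = 6, 6^2 = 36, 6^4 = 15, 6^8 = 42, 6^16 = 56
  6^30 = 6^16 * 6^8 * 6^4 * 6^2 = 56 * 42 * 15 * 36 mod 61
    56 * 42 = 2352 = 34 mod 61
    34 * 15 = 510 = 22 mod 61
    22 * 36 = 792 = 60 mod 61
  6^30 = 60 mod 61
Result 60 = p - 1 = -1 mod 61: 6 is a quadratic non-residue mod 61. As a residue in [0, p-1] the value is 60.
6^30 mod 61 = 60

60


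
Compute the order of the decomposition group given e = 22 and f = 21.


|D_P| = e * f
= 22 * 21
= 462

462


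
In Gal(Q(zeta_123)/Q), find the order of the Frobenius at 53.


The Frobenius at p in Gal(Q(zeta_n)/Q) = (Z/nZ)* is the class of p, so its order is ord_123(53), the smallest k >= 1 with 53^k = 1 mod 123.
n = 123 = 3 * 41, phi(123) = 80; the order divides phi(n).
Divisors of 80: 1, 2, 4, 5, 8, 10, 16, 20, 40, 80
Repeated squaring mod 123: 53^1 = 53, 53^2 = 103, 53^4 = 31, 53^8 = 100, 53^16 = 37, 53^32 = 16, 53^64 = 10
Test divisors in increasing order:
  k=1: 53^1 = 53 mod 123
  k=2: 53^2 = 103 mod 123
  k=4: 53^4 = 31 mod 123
  k=5: 53^5 = 31 * 53 = 44 mod 123
  k=8: 53^8 = 100 mod 123
  k=10: 53^10 = 100 * 103 = 91 mod 123
  k=16: 53^16 = 37 mod 123
  k=20: 53^20 = 37 * 31 = 40 mod 123
  k=40: 53^40 = 16 * 100 = 1 mod 123  <- first divisor giving 1
Order = 40

40


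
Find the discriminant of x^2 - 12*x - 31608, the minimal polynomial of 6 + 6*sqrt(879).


The element 6 + 6*sqrt(879) has minimal polynomial:
x^2 - 12*x - 31608
Discriminant = (-12)^2 - 4*(-31608)
= 144 + 126432
= 126576

126576


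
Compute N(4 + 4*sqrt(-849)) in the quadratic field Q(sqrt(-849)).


N(a + b*sqrt(d)) = a^2 - d*b^2
= (4)^2 - (-849)*(4)^2
= 16 + 13584
= 13600

13600


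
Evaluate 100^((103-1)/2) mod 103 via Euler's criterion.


p = 103 is prime and the exponent is (p-1)/2 = 51, so by Euler's criterion 100^51 = (100/103) = +1 or -1 mod 103.
Compute by square-and-multiply:
  51 = 32 + 16 + 2 + 1 (binary 110011)
  Repeated squaring mod 103: 100^1 = 100, 100^2 = 9, 100^4 = 81, 100^8 = 72, 100^16 = 34, 100^32 = 23
  100^51 = 100^32 * 100^16 * 100^2 * 100^1 = 23 * 34 * 9 * 100 mod 103
    23 * 34 = 782 = 61 mod 103
    61 * 9 = 549 = 34 mod 103
    34 * 100 = 3400 = 1 mod 103
  100^51 = 1 mod 103
Result 1: 100 is a quadratic residue mod 103.
100^51 mod 103 = 1

1


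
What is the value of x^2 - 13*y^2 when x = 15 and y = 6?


x^2 - d*y^2
= 15^2 - 13*6^2
= 225 - 468
= -243

-243


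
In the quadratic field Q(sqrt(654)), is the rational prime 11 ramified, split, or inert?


K = Q(sqrt(654)). Since d mod 4 = 2, disc(K) = 2616.
Check p | disc: 2616 mod 11 = 9.
p does not divide disc. Compute Legendre symbol (d/p):
5^((11-1)/2) mod 11 = 1
(d/p) = 1, so p splits: (p) = P*P' with e=1, f=1, g=2.
Therefore p is split.

split


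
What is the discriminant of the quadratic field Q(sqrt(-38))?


For K = Q(sqrt(d)) with d squarefree: disc(K) = d if d = 1 mod 4, and disc(K) = 4d if d = 2 or 3 mod 4.
Here d = -38, and d mod 4 = 2.
d = 2 mod 4, not 1 (O_K = Z[sqrt(d)]), so disc(K) = 4d = 4 * (-38) = -152

-152


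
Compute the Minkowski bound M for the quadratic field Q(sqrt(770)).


d = 770, d mod 4 = 2, so disc(K) = 4d = 3080; |disc(K)| = 3080
Real quadratic field, so n = 2, s = r2 = 0, r1 = 2
M = (n!/n^n) * (4/pi)^s * sqrt(|disc(K)|) = (2!/2^2) * (4/pi)^0 * sqrt(3080)
= 0.5 * 1.000000 * 55.497748
= 27.7489

27.7489


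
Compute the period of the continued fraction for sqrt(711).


Run the CF algorithm for sqrt(711).
a_0 = floor(sqrt(711)) = 26; set m_0=0, q_0=1.
Recurrence: m' = q*a - m,  q' = (d - m'^2)/q,  a' = floor((a_0 + m')/q').
  step 1: m=26, q=35, a=1
  step 2: m=9, q=18, a=1
  step 3: m=9, q=35, a=1
  step 4: m=26, q=1, a=52
a_4 = 2*a_0 = 52, so the period closes here.
sqrt(711) = [26; 1, 1, 1, 52]
Period length = 4

4


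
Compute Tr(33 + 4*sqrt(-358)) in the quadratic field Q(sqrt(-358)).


Tr(a + b*sqrt(d)) = (a + b*sqrt(d)) + (a - b*sqrt(d)) = 2a
= 2 * (33)
= 66

66


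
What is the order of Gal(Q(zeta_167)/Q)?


|Gal(Q(zeta_167)/Q)| = phi(167)
= 166

166


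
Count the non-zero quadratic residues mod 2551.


For prime p, the number of non-zero quadratic residues is (p-1)/2.
= (2551-1)/2
= 1275

1275


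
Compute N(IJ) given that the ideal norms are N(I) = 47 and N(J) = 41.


N(IJ) = N(I) * N(J)
= 47 * 41
= 1927

1927


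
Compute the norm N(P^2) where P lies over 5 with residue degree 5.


N(P^a) = p^(a*f)
= 5^(2*5)
= 5^10
= 9765625

9765625


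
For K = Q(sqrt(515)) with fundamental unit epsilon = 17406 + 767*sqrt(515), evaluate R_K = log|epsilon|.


epsilon = 17406 + 767*sqrt(515)
= 34812.0000
R = ln(34812.0000)
= 10.4577

10.4577


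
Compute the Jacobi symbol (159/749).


Compute (159/749) via quadratic reciprocity:
  reciprocity: (159/749) -> +(749/159)
  reduce: (113/159)
  reciprocity: (113/159) -> +(159/113)
  reduce: (46/113)
  pull out 2: (2/113) = +1  (since 113 mod 8 = 1)
  reciprocity: (23/113) -> +(113/23)
  reduce: (21/23)
  reciprocity: (21/23) -> +(23/21)
  reduce: (2/21)
  pull out 2: (2/21) = -1  (since 21 mod 8 = 5)
  (1/21) = 1
Product of signs = -1

-1


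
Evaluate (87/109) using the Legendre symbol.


p = 109 is prime, so compute (87/109) with the reciprocity algorithm (Jacobi-symbol steps: pull out 2s via (2/n), flip via reciprocity, reduce):
  reciprocity: (87/109) -> +(109/87)
  reduce: (22/87)
  pull out 2: (2/87) = +1  (since 87 mod 8 = 7)
  reciprocity: (11/87) -> -(87/11)
  reduce: (10/11)
  pull out 2: (2/11) = -1  (since 11 mod 8 = 3)
  reciprocity: (5/11) -> +(11/5)
  reduce: (1/5)
  (1/5) = 1
Product of signs = 1
(87/109) = 1

1


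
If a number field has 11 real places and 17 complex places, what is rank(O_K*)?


By Dirichlet's unit theorem:
rank = r1 + r2 - 1
= 11 + 17 - 1
= 27

27


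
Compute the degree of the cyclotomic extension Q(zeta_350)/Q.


The degree equals Euler's totient phi(350).
350 = 2 * 5^2 * 7
phi(350) = 120

120


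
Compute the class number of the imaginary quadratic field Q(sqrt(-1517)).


K = Q(sqrt(-1517)). d mod 4 = 3, so D = disc(K) = 4d = -6068
h(K) equals the number of primitive reduced positive-definite forms (a, b, c) = a*x^2 + b*x*y + c*y^2 with b^2 - 4ac = D,
where reduced means |b| <= a <= c, with b >= 0 whenever |b| = a or a = c, and primitive means gcd(a, b, c) = 1.
Reduced forces 3a^2 <= |D| = 6068, so 1 <= a <= 44; b must have the parity of D, and c = (b^2 - D)/(4a) must be an integer >= a.
Enumerate a = 1..44, b in [-a, a]:
  a=1: (1, 0, 1517)  [1]
  a=2: (2, 2, 759)  [1]
  a=3: (3, -2, 506), (3, 2, 506)  [2]
  a=4..5: none
  a=6: (6, -2, 253), (6, 2, 253)  [2]
  a=7: (7, -6, 218), (7, 6, 218)  [2]
  a=8: none
  a=9: (9, -4, 169), (9, 4, 169)  [2]
  a=10: none
  a=11: (11, -2, 138), (11, 2, 138)  [2]
  a=12: none
  a=13: (13, -4, 117), (13, 4, 117)  [2]
  a=14: (14, -6, 109), (14, 6, 109)  [2]
  a=15..16: none
  a=17: (17, -16, 93), (17, 16, 93)  [2]
  a=18: (18, -14, 87), (18, 14, 87)  [2]
  a=19..20: none
  a=21: (21, -20, 77), (21, -8, 73), (21, 8, 73), (21, 20, 77)  [4]
  a=22: (22, -2, 69), (22, 2, 69)  [2]
  a=23: (23, -2, 66), (23, 2, 66)  [2]
  a=24..25: none
  a=26: (26, -22, 63), (26, 22, 63)  [2]
  a=27: (27, -14, 58), (27, 14, 58)  [2]
  a=28: none
  a=29: (29, -14, 54), (29, 14, 54)  [2]
  a=30: none
  a=31: (31, -16, 51), (31, 16, 51)  [2]
  a=32: none
  a=33: (33, -20, 49), (33, -2, 46), (33, 2, 46), (33, 20, 49)  [4]
  a=34: (34, -18, 47), (34, 18, 47)  [2]
  a=35..36: none
  a=37: (37, 0, 41)  [1]
  a=38: none
  a=39: (39, -22, 42), (39, 4, 39), (39, 22, 42)  [3]
  a=40..41: none
  a=42: (42, -34, 43), (42, 34, 43)  [2]
  a=43..44: none
Total reduced forms: 1 + 1 + 2 + 2 + 2 + 2 + 2 + 2 + 2 + 2 + 2 + 4 + 2 + 2 + 2 + 2 + 2 + 2 + 4 + 2 + 1 + 3 + 2 = 48
h = 48

48


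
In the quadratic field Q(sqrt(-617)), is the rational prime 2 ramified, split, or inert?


K = Q(sqrt(-617)). Since d mod 4 = 3, disc(K) = -2468.
Check p | disc: -2468 mod 2 = 0.
p divides disc, so p ramifies: (p) = P^2 with e=2, f=1, g=1.
Therefore p is ramified.

ramified


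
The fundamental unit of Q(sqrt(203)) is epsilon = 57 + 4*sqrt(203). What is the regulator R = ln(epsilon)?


epsilon = 57 + 4*sqrt(203)
= 113.9912
R = ln(113.9912)
= 4.7361

4.7361


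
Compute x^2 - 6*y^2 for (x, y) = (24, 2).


x^2 - d*y^2
= 24^2 - 6*2^2
= 576 - 24
= 552

552


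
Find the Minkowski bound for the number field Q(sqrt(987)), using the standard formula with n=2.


d = 987, d mod 4 = 3, so disc(K) = 4d = 3948; |disc(K)| = 3948
Real quadratic field, so n = 2, s = r2 = 0, r1 = 2
M = (n!/n^n) * (4/pi)^s * sqrt(|disc(K)|) = (2!/2^2) * (4/pi)^0 * sqrt(3948)
= 0.5 * 1.000000 * 62.833112
= 31.4166

31.4166


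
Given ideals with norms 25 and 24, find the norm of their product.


N(IJ) = N(I) * N(J)
= 25 * 24
= 600

600


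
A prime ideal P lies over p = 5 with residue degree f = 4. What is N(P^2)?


N(P^a) = p^(a*f)
= 5^(2*4)
= 5^8
= 390625

390625


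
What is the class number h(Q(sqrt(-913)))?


K = Q(sqrt(-913)). d mod 4 = 3, so D = disc(K) = 4d = -3652
h(K) equals the number of primitive reduced positive-definite forms (a, b, c) = a*x^2 + b*x*y + c*y^2 with b^2 - 4ac = D,
where reduced means |b| <= a <= c, with b >= 0 whenever |b| = a or a = c, and primitive means gcd(a, b, c) = 1.
Reduced forces 3a^2 <= |D| = 3652, so 1 <= a <= 34; b must have the parity of D, and c = (b^2 - D)/(4a) must be an integer >= a.
Enumerate a = 1..34, b in [-a, a]:
  a=1: (1, 0, 913)  [1]
  a=2: (2, 2, 457)  [1]
  a=3..6: none
  a=7: (7, -4, 131), (7, 4, 131)  [2]
  a=8..10: none
  a=11: (11, 0, 83)  [1]
  a=12: none
  a=13: (13, -12, 73), (13, 12, 73)  [2]
  a=14: (14, -10, 67), (14, 10, 67)  [2]
  a=15..21: none
  a=22: (22, 22, 47)  [1]
  a=23..25: none
  a=26: (26, -14, 37), (26, 14, 37)  [2]
  a=27..34: none
Total reduced forms: 1 + 1 + 2 + 1 + 2 + 2 + 1 + 2 = 12
h = 12

12


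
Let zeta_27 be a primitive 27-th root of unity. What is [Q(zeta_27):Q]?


The degree equals Euler's totient phi(27).
27 = 3^3
phi(27) = 18

18


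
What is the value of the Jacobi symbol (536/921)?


Compute (536/921) via quadratic reciprocity:
  pull out 2: (2/921) = +1  (since 921 mod 8 = 1)
  pull out 2: (2/921) = +1  (since 921 mod 8 = 1)
  pull out 2: (2/921) = +1  (since 921 mod 8 = 1)
  reciprocity: (67/921) -> +(921/67)
  reduce: (50/67)
  pull out 2: (2/67) = -1  (since 67 mod 8 = 3)
  reciprocity: (25/67) -> +(67/25)
  reduce: (17/25)
  reciprocity: (17/25) -> +(25/17)
  reduce: (8/17)
  pull out 2: (2/17) = +1  (since 17 mod 8 = 1)
  pull out 2: (2/17) = +1  (since 17 mod 8 = 1)
  pull out 2: (2/17) = +1  (since 17 mod 8 = 1)
  (1/17) = 1
Product of signs = -1

-1


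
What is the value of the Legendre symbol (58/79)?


p = 79 is prime, so compute (58/79) with the reciprocity algorithm (Jacobi-symbol steps: pull out 2s via (2/n), flip via reciprocity, reduce):
  pull out 2: (2/79) = +1  (since 79 mod 8 = 7)
  reciprocity: (29/79) -> +(79/29)
  reduce: (21/29)
  reciprocity: (21/29) -> +(29/21)
  reduce: (8/21)
  pull out 2: (2/21) = -1  (since 21 mod 8 = 5)
  pull out 2: (2/21) = -1  (since 21 mod 8 = 5)
  pull out 2: (2/21) = -1  (since 21 mod 8 = 5)
  (1/21) = 1
Product of signs = -1
(58/79) = -1

-1


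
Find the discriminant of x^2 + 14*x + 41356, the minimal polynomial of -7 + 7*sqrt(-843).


The element -7 + 7*sqrt(-843) has minimal polynomial:
x^2 + 14*x + 41356
Discriminant = (14)^2 - 4*(41356)
= 196 - 165424
= -165228

-165228


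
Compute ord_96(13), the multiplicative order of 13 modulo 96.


We want ord_96(13), the smallest k >= 1 with 13^k = 1 mod 96.
n = 96 = 2^5 * 3, phi(96) = 32; the order divides phi(n).
Divisors of 32: 1, 2, 4, 8, 16, 32
Repeated squaring mod 96: 13^1 = 13, 13^2 = 73, 13^4 = 49, 13^8 = 1, 13^16 = 1, 13^32 = 1
Test divisors in increasing order:
  k=1: 13^1 = 13 mod 96
  k=2: 13^2 = 73 mod 96
  k=4: 13^4 = 49 mod 96
  k=8: 13^8 = 1 mod 96  <- first divisor giving 1
Order = 8

8


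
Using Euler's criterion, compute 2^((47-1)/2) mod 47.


p = 47 is prime and the exponent is (p-1)/2 = 23, so by Euler's criterion 2^23 = (2/47) = +1 or -1 mod 47.
Compute by square-and-multiply:
  23 = 16 + 4 + 2 + 1 (binary 10111)
  Repeated squaring mod 47: 2^1 = 2, 2^2 = 4, 2^4 = 16, 2^8 = 21, 2^16 = 18
  2^23 = 2^16 * 2^4 * 2^2 * 2^1 = 18 * 16 * 4 * 2 mod 47
    18 * 16 = 288 = 6 mod 47
    6 * 4 = 24 = 24 mod 47
    24 * 2 = 48 = 1 mod 47
  2^23 = 1 mod 47
Result 1: 2 is a quadratic residue mod 47.
2^23 mod 47 = 1

1


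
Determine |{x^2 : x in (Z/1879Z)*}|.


For prime p, the number of non-zero quadratic residues is (p-1)/2.
= (1879-1)/2
= 939

939


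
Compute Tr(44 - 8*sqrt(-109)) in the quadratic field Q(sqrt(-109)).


Tr(a + b*sqrt(d)) = (a + b*sqrt(d)) + (a - b*sqrt(d)) = 2a
= 2 * (44)
= 88

88


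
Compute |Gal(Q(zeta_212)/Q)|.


|Gal(Q(zeta_212)/Q)| = phi(212)
= 104

104


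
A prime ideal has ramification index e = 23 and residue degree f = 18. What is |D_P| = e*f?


|D_P| = e * f
= 23 * 18
= 414

414


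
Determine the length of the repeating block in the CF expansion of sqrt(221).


Run the CF algorithm for sqrt(221).
a_0 = floor(sqrt(221)) = 14; set m_0=0, q_0=1.
Recurrence: m' = q*a - m,  q' = (d - m'^2)/q,  a' = floor((a_0 + m')/q').
  step 1: m=14, q=25, a=1
  step 2: m=11, q=4, a=6
  step 3: m=13, q=13, a=2
  step 4: m=13, q=4, a=6
  step 5: m=11, q=25, a=1
  step 6: m=14, q=1, a=28
a_6 = 2*a_0 = 28, so the period closes here.
sqrt(221) = [14; 1, 6, 2, 6, 1, 28]
Period length = 6

6


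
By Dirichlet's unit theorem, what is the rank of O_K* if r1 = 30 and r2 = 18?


By Dirichlet's unit theorem:
rank = r1 + r2 - 1
= 30 + 18 - 1
= 47

47


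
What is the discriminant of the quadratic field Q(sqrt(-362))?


For K = Q(sqrt(d)) with d squarefree: disc(K) = d if d = 1 mod 4, and disc(K) = 4d if d = 2 or 3 mod 4.
Here d = -362, and d mod 4 = 2.
d = 2 mod 4, not 1 (O_K = Z[sqrt(d)]), so disc(K) = 4d = 4 * (-362) = -1448

-1448


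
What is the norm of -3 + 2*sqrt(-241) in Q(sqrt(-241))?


N(a + b*sqrt(d)) = a^2 - d*b^2
= (-3)^2 - (-241)*(2)^2
= 9 + 964
= 973

973


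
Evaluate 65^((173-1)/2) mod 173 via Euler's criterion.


p = 173 is prime and the exponent is (p-1)/2 = 86, so by Euler's criterion 65^86 = (65/173) = +1 or -1 mod 173.
Compute by square-and-multiply:
  86 = 64 + 16 + 4 + 2 (binary 1010110)
  Repeated squaring mod 173: 65^1 = 65, 65^2 = 73, 65^4 = 139, 65^8 = 118, 65^16 = 84, 65^32 = 136, 65^64 = 158
  65^86 = 65^64 * 65^16 * 65^4 * 65^2 = 158 * 84 * 139 * 73 mod 173
    158 * 84 = 13272 = 124 mod 173
    124 * 139 = 17236 = 109 mod 173
    109 * 73 = 7957 = 172 mod 173
  65^86 = 172 mod 173
Result 172 = p - 1 = -1 mod 173: 65 is a quadratic non-residue mod 173. As a residue in [0, p-1] the value is 172.
65^86 mod 173 = 172

172


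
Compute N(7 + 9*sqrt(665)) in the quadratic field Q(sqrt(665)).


N(a + b*sqrt(d)) = a^2 - d*b^2
= (7)^2 - (665)*(9)^2
= 49 - 53865
= -53816

-53816


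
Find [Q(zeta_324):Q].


The degree equals Euler's totient phi(324).
324 = 2^2 * 3^4
phi(324) = 108

108


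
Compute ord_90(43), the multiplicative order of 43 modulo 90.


We want ord_90(43), the smallest k >= 1 with 43^k = 1 mod 90.
n = 90 = 2 * 3^2 * 5, phi(90) = 24; the order divides phi(n).
Divisors of 24: 1, 2, 3, 4, 6, 8, 12, 24
Repeated squaring mod 90: 43^1 = 43, 43^2 = 49, 43^4 = 61, 43^8 = 31, 43^16 = 61
Test divisors in increasing order:
  k=1: 43^1 = 43 mod 90
  k=2: 43^2 = 49 mod 90
  k=3: 43^3 = 49 * 43 = 37 mod 90
  k=4: 43^4 = 61 mod 90
  k=6: 43^6 = 61 * 49 = 19 mod 90
  k=8: 43^8 = 31 mod 90
  k=12: 43^12 = 31 * 61 = 1 mod 90  <- first divisor giving 1
Order = 12

12


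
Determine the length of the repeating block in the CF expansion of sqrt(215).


Run the CF algorithm for sqrt(215).
a_0 = floor(sqrt(215)) = 14; set m_0=0, q_0=1.
Recurrence: m' = q*a - m,  q' = (d - m'^2)/q,  a' = floor((a_0 + m')/q').
  step 1: m=14, q=19, a=1
  step 2: m=5, q=10, a=1
  step 3: m=5, q=19, a=1
  step 4: m=14, q=1, a=28
a_4 = 2*a_0 = 28, so the period closes here.
sqrt(215) = [14; 1, 1, 1, 28]
Period length = 4

4


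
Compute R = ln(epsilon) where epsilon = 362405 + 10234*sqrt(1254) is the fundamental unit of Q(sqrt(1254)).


epsilon = 362405 + 10234*sqrt(1254)
= 724810.0000
R = ln(724810.0000)
= 13.4937

13.4937


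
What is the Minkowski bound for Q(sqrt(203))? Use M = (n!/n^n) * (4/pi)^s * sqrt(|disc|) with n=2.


d = 203, d mod 4 = 3, so disc(K) = 4d = 812; |disc(K)| = 812
Real quadratic field, so n = 2, s = r2 = 0, r1 = 2
M = (n!/n^n) * (4/pi)^s * sqrt(|disc(K)|) = (2!/2^2) * (4/pi)^0 * sqrt(812)
= 0.5 * 1.000000 * 28.495614
= 14.2478

14.2478


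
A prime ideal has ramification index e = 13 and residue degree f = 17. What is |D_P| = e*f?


|D_P| = e * f
= 13 * 17
= 221

221


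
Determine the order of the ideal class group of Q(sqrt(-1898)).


K = Q(sqrt(-1898)). d mod 4 = 2, so D = disc(K) = 4d = -7592
h(K) equals the number of primitive reduced positive-definite forms (a, b, c) = a*x^2 + b*x*y + c*y^2 with b^2 - 4ac = D,
where reduced means |b| <= a <= c, with b >= 0 whenever |b| = a or a = c, and primitive means gcd(a, b, c) = 1.
Reduced forces 3a^2 <= |D| = 7592, so 1 <= a <= 50; b must have the parity of D, and c = (b^2 - D)/(4a) must be an integer >= a.
Enumerate a = 1..50, b in [-a, a]:
  a=1: (1, 0, 1898)  [1]
  a=2: (2, 0, 949)  [1]
  a=3: (3, -2, 633), (3, 2, 633)  [2]
  a=4..5: none
  a=6: (6, -4, 317), (6, 4, 317)  [2]
  a=7..8: none
  a=9: (9, -2, 211), (9, 2, 211)  [2]
  a=10: none
  a=11: (11, -8, 174), (11, 8, 174)  [2]
  a=12: none
  a=13: (13, 0, 146)  [1]
  a=14..17: none
  a=18: (18, -16, 109), (18, 16, 109)  [2]
  a=19..21: none
  a=22: (22, -8, 87), (22, 8, 87)  [2]
  a=23..25: none
  a=26: (26, 0, 73)  [1]
  a=27: (27, -20, 74), (27, 20, 74)  [2]
  a=28: none
  a=29: (29, -8, 66), (29, 8, 66)  [2]
  a=30..32: none
  a=33: (33, -14, 59), (33, -8, 58), (33, 8, 58), (33, 14, 59)  [4]
  a=34..36: none
  a=37: (37, -20, 54), (37, 20, 54)  [2]
  a=38: none
  a=39: (39, -26, 53), (39, 26, 53)  [2]
  a=40..50: none
Total reduced forms: 1 + 1 + 2 + 2 + 2 + 2 + 1 + 2 + 2 + 1 + 2 + 2 + 4 + 2 + 2 = 28
h = 28

28


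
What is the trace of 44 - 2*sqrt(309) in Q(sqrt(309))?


Tr(a + b*sqrt(d)) = (a + b*sqrt(d)) + (a - b*sqrt(d)) = 2a
= 2 * (44)
= 88

88


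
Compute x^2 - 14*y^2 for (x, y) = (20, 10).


x^2 - d*y^2
= 20^2 - 14*10^2
= 400 - 1400
= -1000

-1000


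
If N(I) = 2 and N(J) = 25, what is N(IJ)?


N(IJ) = N(I) * N(J)
= 2 * 25
= 50

50


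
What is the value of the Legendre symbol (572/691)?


p = 691 is prime, so compute (572/691) with the reciprocity algorithm (Jacobi-symbol steps: pull out 2s via (2/n), flip via reciprocity, reduce):
  pull out 2: (2/691) = -1  (since 691 mod 8 = 3)
  pull out 2: (2/691) = -1  (since 691 mod 8 = 3)
  reciprocity: (143/691) -> -(691/143)
  reduce: (119/143)
  reciprocity: (119/143) -> -(143/119)
  reduce: (24/119)
  pull out 2: (2/119) = +1  (since 119 mod 8 = 7)
  pull out 2: (2/119) = +1  (since 119 mod 8 = 7)
  pull out 2: (2/119) = +1  (since 119 mod 8 = 7)
  reciprocity: (3/119) -> -(119/3)
  reduce: (2/3)
  pull out 2: (2/3) = -1  (since 3 mod 8 = 3)
  (1/3) = 1
Product of signs = 1
(572/691) = 1

1


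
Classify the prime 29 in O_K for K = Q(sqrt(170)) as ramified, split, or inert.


K = Q(sqrt(170)). Since d mod 4 = 2, disc(K) = 680.
Check p | disc: 680 mod 29 = 13.
p does not divide disc. Compute Legendre symbol (d/p):
25^((29-1)/2) mod 29 = 1
(d/p) = 1, so p splits: (p) = P*P' with e=1, f=1, g=2.
Therefore p is split.

split


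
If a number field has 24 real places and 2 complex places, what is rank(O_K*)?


By Dirichlet's unit theorem:
rank = r1 + r2 - 1
= 24 + 2 - 1
= 25

25


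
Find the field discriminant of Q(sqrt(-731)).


For K = Q(sqrt(d)) with d squarefree: disc(K) = d if d = 1 mod 4, and disc(K) = 4d if d = 2 or 3 mod 4.
Here d = -731, and d mod 4 = 1.
d = 1 mod 4 (O_K = Z[(1+sqrt(d))/2]), so disc(K) = d = -731

-731


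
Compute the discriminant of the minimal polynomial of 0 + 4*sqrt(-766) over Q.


The element 0 + 4*sqrt(-766) has minimal polynomial:
x^2 + 0*x + 12256
Discriminant = (0)^2 - 4*(12256)
= 0 - 49024
= -49024

-49024


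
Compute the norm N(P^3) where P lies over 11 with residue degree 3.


N(P^a) = p^(a*f)
= 11^(3*3)
= 11^9
= 2357947691

2357947691


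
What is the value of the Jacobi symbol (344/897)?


Compute (344/897) via quadratic reciprocity:
  pull out 2: (2/897) = +1  (since 897 mod 8 = 1)
  pull out 2: (2/897) = +1  (since 897 mod 8 = 1)
  pull out 2: (2/897) = +1  (since 897 mod 8 = 1)
  reciprocity: (43/897) -> +(897/43)
  reduce: (37/43)
  reciprocity: (37/43) -> +(43/37)
  reduce: (6/37)
  pull out 2: (2/37) = -1  (since 37 mod 8 = 5)
  reciprocity: (3/37) -> +(37/3)
  reduce: (1/3)
  (1/3) = 1
Product of signs = -1

-1


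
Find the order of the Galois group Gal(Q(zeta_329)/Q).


|Gal(Q(zeta_329)/Q)| = phi(329)
= 276

276


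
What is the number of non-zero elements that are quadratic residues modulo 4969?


For prime p, the number of non-zero quadratic residues is (p-1)/2.
= (4969-1)/2
= 2484

2484


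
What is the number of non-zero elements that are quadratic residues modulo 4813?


For prime p, the number of non-zero quadratic residues is (p-1)/2.
= (4813-1)/2
= 2406

2406


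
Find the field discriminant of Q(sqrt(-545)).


For K = Q(sqrt(d)) with d squarefree: disc(K) = d if d = 1 mod 4, and disc(K) = 4d if d = 2 or 3 mod 4.
Here d = -545, and d mod 4 = 3.
d = 3 mod 4, not 1 (O_K = Z[sqrt(d)]), so disc(K) = 4d = 4 * (-545) = -2180

-2180


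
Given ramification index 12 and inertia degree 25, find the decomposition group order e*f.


|D_P| = e * f
= 12 * 25
= 300

300


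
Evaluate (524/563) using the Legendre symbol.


p = 563 is prime, so compute (524/563) with the reciprocity algorithm (Jacobi-symbol steps: pull out 2s via (2/n), flip via reciprocity, reduce):
  pull out 2: (2/563) = -1  (since 563 mod 8 = 3)
  pull out 2: (2/563) = -1  (since 563 mod 8 = 3)
  reciprocity: (131/563) -> -(563/131)
  reduce: (39/131)
  reciprocity: (39/131) -> -(131/39)
  reduce: (14/39)
  pull out 2: (2/39) = +1  (since 39 mod 8 = 7)
  reciprocity: (7/39) -> -(39/7)
  reduce: (4/7)
  pull out 2: (2/7) = +1  (since 7 mod 8 = 7)
  pull out 2: (2/7) = +1  (since 7 mod 8 = 7)
  (1/7) = 1
Product of signs = -1
(524/563) = -1

-1


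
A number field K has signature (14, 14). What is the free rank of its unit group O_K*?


By Dirichlet's unit theorem:
rank = r1 + r2 - 1
= 14 + 14 - 1
= 27

27


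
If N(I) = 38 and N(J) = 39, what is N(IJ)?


N(IJ) = N(I) * N(J)
= 38 * 39
= 1482

1482


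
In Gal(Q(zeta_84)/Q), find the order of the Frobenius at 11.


The Frobenius at p in Gal(Q(zeta_n)/Q) = (Z/nZ)* is the class of p, so its order is ord_84(11), the smallest k >= 1 with 11^k = 1 mod 84.
n = 84 = 2^2 * 3 * 7, phi(84) = 24; the order divides phi(n).
Divisors of 24: 1, 2, 3, 4, 6, 8, 12, 24
Repeated squaring mod 84: 11^1 = 11, 11^2 = 37, 11^4 = 25, 11^8 = 37, 11^16 = 25
Test divisors in increasing order:
  k=1: 11^1 = 11 mod 84
  k=2: 11^2 = 37 mod 84
  k=3: 11^3 = 37 * 11 = 71 mod 84
  k=4: 11^4 = 25 mod 84
  k=6: 11^6 = 25 * 37 = 1 mod 84  <- first divisor giving 1
Order = 6

6


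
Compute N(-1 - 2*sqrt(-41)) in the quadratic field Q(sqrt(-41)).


N(a + b*sqrt(d)) = a^2 - d*b^2
= (-1)^2 - (-41)*(-2)^2
= 1 + 164
= 165

165


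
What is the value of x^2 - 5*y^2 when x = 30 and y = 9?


x^2 - d*y^2
= 30^2 - 5*9^2
= 900 - 405
= 495

495


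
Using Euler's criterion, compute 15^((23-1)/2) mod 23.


p = 23 is prime and the exponent is (p-1)/2 = 11, so by Euler's criterion 15^11 = (15/23) = +1 or -1 mod 23.
Compute by square-and-multiply:
  11 = 8 + 2 + 1 (binary 1011)
  Repeated squaring mod 23: 15^1 = 15, 15^2 = 18, 15^4 = 2, 15^8 = 4
  15^11 = 15^8 * 15^2 * 15^1 = 4 * 18 * 15 mod 23
    4 * 18 = 72 = 3 mod 23
    3 * 15 = 45 = 22 mod 23
  15^11 = 22 mod 23
Result 22 = p - 1 = -1 mod 23: 15 is a quadratic non-residue mod 23. As a residue in [0, p-1] the value is 22.
15^11 mod 23 = 22

22


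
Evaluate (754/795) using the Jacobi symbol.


Compute (754/795) via quadratic reciprocity:
  pull out 2: (2/795) = -1  (since 795 mod 8 = 3)
  reciprocity: (377/795) -> +(795/377)
  reduce: (41/377)
  reciprocity: (41/377) -> +(377/41)
  reduce: (8/41)
  pull out 2: (2/41) = +1  (since 41 mod 8 = 1)
  pull out 2: (2/41) = +1  (since 41 mod 8 = 1)
  pull out 2: (2/41) = +1  (since 41 mod 8 = 1)
  (1/41) = 1
Product of signs = -1

-1


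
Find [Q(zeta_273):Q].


The degree equals Euler's totient phi(273).
273 = 3 * 7 * 13
phi(273) = 144

144


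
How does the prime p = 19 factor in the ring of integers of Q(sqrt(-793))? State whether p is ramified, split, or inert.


K = Q(sqrt(-793)). Since d mod 4 = 3, disc(K) = -3172.
Check p | disc: -3172 mod 19 = 1.
p does not divide disc. Compute Legendre symbol (d/p):
5^((19-1)/2) mod 19 = 1
(d/p) = 1, so p splits: (p) = P*P' with e=1, f=1, g=2.
Therefore p is split.

split


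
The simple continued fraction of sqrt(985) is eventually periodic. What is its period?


Run the CF algorithm for sqrt(985).
a_0 = floor(sqrt(985)) = 31; set m_0=0, q_0=1.
Recurrence: m' = q*a - m,  q' = (d - m'^2)/q,  a' = floor((a_0 + m')/q').
  step 1: m=31, q=24, a=2
  step 2: m=17, q=29, a=1
  step 3: m=12, q=29, a=1
  step 4: m=17, q=24, a=2
  step 5: m=31, q=1, a=62
a_5 = 2*a_0 = 62, so the period closes here.
sqrt(985) = [31; 2, 1, 1, 2, 62]
Period length = 5

5


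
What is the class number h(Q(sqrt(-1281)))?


K = Q(sqrt(-1281)). d mod 4 = 3, so D = disc(K) = 4d = -5124
h(K) equals the number of primitive reduced positive-definite forms (a, b, c) = a*x^2 + b*x*y + c*y^2 with b^2 - 4ac = D,
where reduced means |b| <= a <= c, with b >= 0 whenever |b| = a or a = c, and primitive means gcd(a, b, c) = 1.
Reduced forces 3a^2 <= |D| = 5124, so 1 <= a <= 41; b must have the parity of D, and c = (b^2 - D)/(4a) must be an integer >= a.
Enumerate a = 1..41, b in [-a, a]:
  a=1: (1, 0, 1281)  [1]
  a=2: (2, 2, 641)  [1]
  a=3: (3, 0, 427)  [1]
  a=4: none
  a=5: (5, -4, 257), (5, 4, 257)  [2]
  a=6: (6, 6, 215)  [1]
  a=7: (7, 0, 183)  [1]
  a=8..9: none
  a=10: (10, -6, 129), (10, 6, 129)  [2]
  a=11..13: none
  a=14: (14, 14, 95)  [1]
  a=15: (15, -6, 86), (15, 6, 86)  [2]
  a=16..18: none
  a=19: (19, -14, 70), (19, 14, 70)  [2]
  a=20: none
  a=21: (21, 0, 61)  [1]
  a=22..24: none
  a=25: (25, -24, 57), (25, 24, 57)  [2]
  a=26..28: none
  a=29: (29, -26, 50), (29, 26, 50)  [2]
  a=30: (30, -6, 43), (30, 6, 43)  [2]
  a=31..34: none
  a=35: (35, -14, 38), (35, 14, 38)  [2]
  a=36..40: none
  a=41: (41, 40, 41)  [1]
Total reduced forms: 1 + 1 + 1 + 2 + 1 + 1 + 2 + 1 + 2 + 2 + 1 + 2 + 2 + 2 + 2 + 1 = 24
h = 24

24


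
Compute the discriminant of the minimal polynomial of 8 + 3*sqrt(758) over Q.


The element 8 + 3*sqrt(758) has minimal polynomial:
x^2 - 16*x - 6758
Discriminant = (-16)^2 - 4*(-6758)
= 256 + 27032
= 27288

27288


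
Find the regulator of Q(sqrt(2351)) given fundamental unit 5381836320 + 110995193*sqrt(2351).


epsilon = 5381836320 + 110995193*sqrt(2351)
= 1.0764e+10
R = ln(1.0764e+10)
= 23.0994

23.0994


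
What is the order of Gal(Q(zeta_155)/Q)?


|Gal(Q(zeta_155)/Q)| = phi(155)
= 120

120


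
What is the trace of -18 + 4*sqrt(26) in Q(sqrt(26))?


Tr(a + b*sqrt(d)) = (a + b*sqrt(d)) + (a - b*sqrt(d)) = 2a
= 2 * (-18)
= -36

-36


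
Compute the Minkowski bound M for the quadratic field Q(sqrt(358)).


d = 358, d mod 4 = 2, so disc(K) = 4d = 1432; |disc(K)| = 1432
Real quadratic field, so n = 2, s = r2 = 0, r1 = 2
M = (n!/n^n) * (4/pi)^s * sqrt(|disc(K)|) = (2!/2^2) * (4/pi)^0 * sqrt(1432)
= 0.5 * 1.000000 * 37.841776
= 18.9209

18.9209


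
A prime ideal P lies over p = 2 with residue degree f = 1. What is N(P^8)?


N(P^a) = p^(a*f)
= 2^(8*1)
= 2^8
= 256

256


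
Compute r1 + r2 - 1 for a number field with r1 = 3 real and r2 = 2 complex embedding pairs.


By Dirichlet's unit theorem:
rank = r1 + r2 - 1
= 3 + 2 - 1
= 4

4


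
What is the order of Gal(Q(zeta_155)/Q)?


|Gal(Q(zeta_155)/Q)| = phi(155)
= 120

120


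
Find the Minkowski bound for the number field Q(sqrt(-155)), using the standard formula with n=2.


d = -155, d mod 4 = 1, so disc(K) = d = -155; |disc(K)| = 155
Imaginary quadratic field, so n = 2, s = r2 = 1, r1 = 0
M = (n!/n^n) * (4/pi)^s * sqrt(|disc(K)|) = (2!/2^2) * (4/pi)^1 * sqrt(155)
= 0.5 * 1.273240 * 12.449900
= 7.9259

7.9259


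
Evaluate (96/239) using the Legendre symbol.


p = 239 is prime, so compute (96/239) with the reciprocity algorithm (Jacobi-symbol steps: pull out 2s via (2/n), flip via reciprocity, reduce):
  pull out 2: (2/239) = +1  (since 239 mod 8 = 7)
  pull out 2: (2/239) = +1  (since 239 mod 8 = 7)
  pull out 2: (2/239) = +1  (since 239 mod 8 = 7)
  pull out 2: (2/239) = +1  (since 239 mod 8 = 7)
  pull out 2: (2/239) = +1  (since 239 mod 8 = 7)
  reciprocity: (3/239) -> -(239/3)
  reduce: (2/3)
  pull out 2: (2/3) = -1  (since 3 mod 8 = 3)
  (1/3) = 1
Product of signs = 1
(96/239) = 1

1


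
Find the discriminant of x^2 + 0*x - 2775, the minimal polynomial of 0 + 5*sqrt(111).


The element 0 + 5*sqrt(111) has minimal polynomial:
x^2 + 0*x - 2775
Discriminant = (0)^2 - 4*(-2775)
= 0 + 11100
= 11100

11100


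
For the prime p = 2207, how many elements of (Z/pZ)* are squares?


For prime p, the number of non-zero quadratic residues is (p-1)/2.
= (2207-1)/2
= 1103

1103


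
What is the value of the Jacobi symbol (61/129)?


Compute (61/129) via quadratic reciprocity:
  reciprocity: (61/129) -> +(129/61)
  reduce: (7/61)
  reciprocity: (7/61) -> +(61/7)
  reduce: (5/7)
  reciprocity: (5/7) -> +(7/5)
  reduce: (2/5)
  pull out 2: (2/5) = -1  (since 5 mod 8 = 5)
  (1/5) = 1
Product of signs = -1

-1


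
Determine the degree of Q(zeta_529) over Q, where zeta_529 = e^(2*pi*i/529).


The degree equals Euler's totient phi(529).
529 = 23^2
phi(529) = 506

506


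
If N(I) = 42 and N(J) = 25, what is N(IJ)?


N(IJ) = N(I) * N(J)
= 42 * 25
= 1050

1050


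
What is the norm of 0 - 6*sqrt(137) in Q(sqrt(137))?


N(a + b*sqrt(d)) = a^2 - d*b^2
= (0)^2 - (137)*(-6)^2
= 0 - 4932
= -4932

-4932


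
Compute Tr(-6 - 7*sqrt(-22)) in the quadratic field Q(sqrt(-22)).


Tr(a + b*sqrt(d)) = (a + b*sqrt(d)) + (a - b*sqrt(d)) = 2a
= 2 * (-6)
= -12

-12


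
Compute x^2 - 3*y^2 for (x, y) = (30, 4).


x^2 - d*y^2
= 30^2 - 3*4^2
= 900 - 48
= 852

852


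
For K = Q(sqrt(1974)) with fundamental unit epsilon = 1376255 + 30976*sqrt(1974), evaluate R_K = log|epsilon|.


epsilon = 1376255 + 30976*sqrt(1974)
= 2.7525e+06
R = ln(2.7525e+06)
= 14.8280

14.8280


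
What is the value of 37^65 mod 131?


p = 131 is prime and the exponent is (p-1)/2 = 65, so by Euler's criterion 37^65 = (37/131) = +1 or -1 mod 131.
Compute by square-and-multiply:
  65 = 64 + 1 (binary 1000001)
  Repeated squaring mod 131: 37^1 = 37, 37^2 = 59, 37^4 = 75, 37^8 = 123, 37^16 = 64, 37^32 = 35, 37^64 = 46
  37^65 = 37^64 * 37^1 = 46 * 37 mod 131
    46 * 37 = 1702 = 130 mod 131
  37^65 = 130 mod 131
Result 130 = p - 1 = -1 mod 131: 37 is a quadratic non-residue mod 131. As a residue in [0, p-1] the value is 130.
37^65 mod 131 = 130

130


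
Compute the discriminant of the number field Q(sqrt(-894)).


For K = Q(sqrt(d)) with d squarefree: disc(K) = d if d = 1 mod 4, and disc(K) = 4d if d = 2 or 3 mod 4.
Here d = -894, and d mod 4 = 2.
d = 2 mod 4, not 1 (O_K = Z[sqrt(d)]), so disc(K) = 4d = 4 * (-894) = -3576

-3576


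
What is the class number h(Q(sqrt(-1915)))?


K = Q(sqrt(-1915)). d mod 4 = 1, so D = disc(K) = d = -1915
h(K) equals the number of primitive reduced positive-definite forms (a, b, c) = a*x^2 + b*x*y + c*y^2 with b^2 - 4ac = D,
where reduced means |b| <= a <= c, with b >= 0 whenever |b| = a or a = c, and primitive means gcd(a, b, c) = 1.
Reduced forces 3a^2 <= |D| = 1915, so 1 <= a <= 25; b must have the parity of D, and c = (b^2 - D)/(4a) must be an integer >= a.
Enumerate a = 1..25, b in [-a, a]:
  a=1: (1, 1, 479)  [1]
  a=2..4: none
  a=5: (5, 5, 97)  [1]
  a=6..12: none
  a=13: (13, -3, 37), (13, 3, 37)  [2]
  a=14..18: none
  a=19: (19, -17, 29), (19, 17, 29)  [2]
  a=20..25: none
Total reduced forms: 1 + 1 + 2 + 2 = 6
h = 6

6


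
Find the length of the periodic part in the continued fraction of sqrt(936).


Run the CF algorithm for sqrt(936).
a_0 = floor(sqrt(936)) = 30; set m_0=0, q_0=1.
Recurrence: m' = q*a - m,  q' = (d - m'^2)/q,  a' = floor((a_0 + m')/q').
  step 1: m=30, q=36, a=1
  step 2: m=6, q=25, a=1
  step 3: m=19, q=23, a=2
  step 4: m=27, q=9, a=6
  step 5: m=27, q=23, a=2
  step 6: m=19, q=25, a=1
  step 7: m=6, q=36, a=1
  step 8: m=30, q=1, a=60
a_8 = 2*a_0 = 60, so the period closes here.
sqrt(936) = [30; 1, 1, 2, 6, 2, 1, 1, 60]
Period length = 8

8


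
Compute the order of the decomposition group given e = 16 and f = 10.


|D_P| = e * f
= 16 * 10
= 160

160


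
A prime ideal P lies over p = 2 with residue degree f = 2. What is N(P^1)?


N(P^a) = p^(a*f)
= 2^(1*2)
= 2^2
= 4

4


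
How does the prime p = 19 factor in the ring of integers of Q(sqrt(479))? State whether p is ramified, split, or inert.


K = Q(sqrt(479)). Since d mod 4 = 3, disc(K) = 1916.
Check p | disc: 1916 mod 19 = 16.
p does not divide disc. Compute Legendre symbol (d/p):
4^((19-1)/2) mod 19 = 1
(d/p) = 1, so p splits: (p) = P*P' with e=1, f=1, g=2.
Therefore p is split.

split


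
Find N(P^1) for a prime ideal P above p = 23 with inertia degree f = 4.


N(P^a) = p^(a*f)
= 23^(1*4)
= 23^4
= 279841

279841


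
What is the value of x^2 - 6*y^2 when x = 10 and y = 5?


x^2 - d*y^2
= 10^2 - 6*5^2
= 100 - 150
= -50

-50


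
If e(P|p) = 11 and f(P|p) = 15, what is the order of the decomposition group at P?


|D_P| = e * f
= 11 * 15
= 165

165


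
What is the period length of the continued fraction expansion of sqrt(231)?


Run the CF algorithm for sqrt(231).
a_0 = floor(sqrt(231)) = 15; set m_0=0, q_0=1.
Recurrence: m' = q*a - m,  q' = (d - m'^2)/q,  a' = floor((a_0 + m')/q').
  step 1: m=15, q=6, a=5
  step 2: m=15, q=1, a=30
a_2 = 2*a_0 = 30, so the period closes here.
sqrt(231) = [15; 5, 30]
Period length = 2

2


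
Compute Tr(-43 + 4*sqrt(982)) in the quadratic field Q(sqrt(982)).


Tr(a + b*sqrt(d)) = (a + b*sqrt(d)) + (a - b*sqrt(d)) = 2a
= 2 * (-43)
= -86

-86


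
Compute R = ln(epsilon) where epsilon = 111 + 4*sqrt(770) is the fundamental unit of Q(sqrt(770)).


epsilon = 111 + 4*sqrt(770)
= 221.9955
R = ln(221.9955)
= 5.4027

5.4027


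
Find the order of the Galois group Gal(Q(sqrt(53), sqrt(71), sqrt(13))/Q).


The 3 square roots of distinct primes are multiplicatively independent over Q,
so [K:Q] = 2^3 and Gal(K/Q) is isomorphic to (Z/2Z)^3.
|Gal| = 2^3 = 8

8


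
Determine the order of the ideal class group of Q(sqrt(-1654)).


K = Q(sqrt(-1654)). d mod 4 = 2, so D = disc(K) = 4d = -6616
h(K) equals the number of primitive reduced positive-definite forms (a, b, c) = a*x^2 + b*x*y + c*y^2 with b^2 - 4ac = D,
where reduced means |b| <= a <= c, with b >= 0 whenever |b| = a or a = c, and primitive means gcd(a, b, c) = 1.
Reduced forces 3a^2 <= |D| = 6616, so 1 <= a <= 46; b must have the parity of D, and c = (b^2 - D)/(4a) must be an integer >= a.
Enumerate a = 1..46, b in [-a, a]:
  a=1: (1, 0, 1654)  [1]
  a=2: (2, 0, 827)  [1]
  a=3..4: none
  a=5: (5, -2, 331), (5, 2, 331)  [2]
  a=6..9: none
  a=10: (10, -8, 167), (10, 8, 167)  [2]
  a=11..12: none
  a=13: (13, -12, 130), (13, 12, 130)  [2]
  a=14..22: none
  a=23: (23, -10, 73), (23, 10, 73)  [2]
  a=24: none
  a=25: (25, -22, 71), (25, 22, 71)  [2]
  a=26: (26, -12, 65), (26, 12, 65)  [2]
  a=27..28: none
  a=29: (29, -24, 62), (29, 24, 62)  [2]
  a=30: none
  a=31: (31, -24, 58), (31, 24, 58)  [2]
  a=32..36: none
  a=37: (37, -28, 50), (37, 28, 50)  [2]
  a=38..42: none
  a=43: (43, -36, 46), (43, 36, 46)  [2]
  a=44..46: none
Total reduced forms: 1 + 1 + 2 + 2 + 2 + 2 + 2 + 2 + 2 + 2 + 2 + 2 = 22
h = 22

22


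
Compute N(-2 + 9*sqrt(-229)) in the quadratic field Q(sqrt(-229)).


N(a + b*sqrt(d)) = a^2 - d*b^2
= (-2)^2 - (-229)*(9)^2
= 4 + 18549
= 18553

18553


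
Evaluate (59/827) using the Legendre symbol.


p = 827 is prime, so compute (59/827) with the reciprocity algorithm (Jacobi-symbol steps: pull out 2s via (2/n), flip via reciprocity, reduce):
  reciprocity: (59/827) -> -(827/59)
  reduce: (1/59)
  (1/59) = 1
Product of signs = -1
(59/827) = -1

-1


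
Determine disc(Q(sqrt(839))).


For K = Q(sqrt(d)) with d squarefree: disc(K) = d if d = 1 mod 4, and disc(K) = 4d if d = 2 or 3 mod 4.
Here d = 839, and d mod 4 = 3.
d = 3 mod 4, not 1 (O_K = Z[sqrt(d)]), so disc(K) = 4d = 4 * (839) = 3356

3356


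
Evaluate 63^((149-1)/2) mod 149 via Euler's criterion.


p = 149 is prime and the exponent is (p-1)/2 = 74, so by Euler's criterion 63^74 = (63/149) = +1 or -1 mod 149.
Compute by square-and-multiply:
  74 = 64 + 8 + 2 (binary 1001010)
  Repeated squaring mod 149: 63^1 = 63, 63^2 = 95, 63^4 = 85, 63^8 = 73, 63^16 = 114, 63^32 = 33, 63^64 = 46
  63^74 = 63^64 * 63^8 * 63^2 = 46 * 73 * 95 mod 149
    46 * 73 = 3358 = 80 mod 149
    80 * 95 = 7600 = 1 mod 149
  63^74 = 1 mod 149
Result 1: 63 is a quadratic residue mod 149.
63^74 mod 149 = 1

1


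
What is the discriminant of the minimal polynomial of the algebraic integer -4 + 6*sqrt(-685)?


The element -4 + 6*sqrt(-685) has minimal polynomial:
x^2 + 8*x + 24676
Discriminant = (8)^2 - 4*(24676)
= 64 - 98704
= -98640

-98640


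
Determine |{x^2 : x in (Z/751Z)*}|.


For prime p, the number of non-zero quadratic residues is (p-1)/2.
= (751-1)/2
= 375

375


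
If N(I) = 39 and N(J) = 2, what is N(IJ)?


N(IJ) = N(I) * N(J)
= 39 * 2
= 78

78


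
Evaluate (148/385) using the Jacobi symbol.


Compute (148/385) via quadratic reciprocity:
  pull out 2: (2/385) = +1  (since 385 mod 8 = 1)
  pull out 2: (2/385) = +1  (since 385 mod 8 = 1)
  reciprocity: (37/385) -> +(385/37)
  reduce: (15/37)
  reciprocity: (15/37) -> +(37/15)
  reduce: (7/15)
  reciprocity: (7/15) -> -(15/7)
  reduce: (1/7)
  (1/7) = 1
Product of signs = -1

-1


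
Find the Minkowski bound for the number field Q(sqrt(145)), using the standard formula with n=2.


d = 145, d mod 4 = 1, so disc(K) = d = 145; |disc(K)| = 145
Real quadratic field, so n = 2, s = r2 = 0, r1 = 2
M = (n!/n^n) * (4/pi)^s * sqrt(|disc(K)|) = (2!/2^2) * (4/pi)^0 * sqrt(145)
= 0.5 * 1.000000 * 12.041595
= 6.0208

6.0208


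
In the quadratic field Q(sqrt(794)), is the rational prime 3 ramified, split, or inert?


K = Q(sqrt(794)). Since d mod 4 = 2, disc(K) = 3176.
Check p | disc: 3176 mod 3 = 2.
p does not divide disc. Compute Legendre symbol (d/p):
2^((3-1)/2) mod 3 = -1
(d/p) = -1, so p is inert: (p) stays prime with e=1, f=2, g=1.
Therefore p is inert.

inert
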